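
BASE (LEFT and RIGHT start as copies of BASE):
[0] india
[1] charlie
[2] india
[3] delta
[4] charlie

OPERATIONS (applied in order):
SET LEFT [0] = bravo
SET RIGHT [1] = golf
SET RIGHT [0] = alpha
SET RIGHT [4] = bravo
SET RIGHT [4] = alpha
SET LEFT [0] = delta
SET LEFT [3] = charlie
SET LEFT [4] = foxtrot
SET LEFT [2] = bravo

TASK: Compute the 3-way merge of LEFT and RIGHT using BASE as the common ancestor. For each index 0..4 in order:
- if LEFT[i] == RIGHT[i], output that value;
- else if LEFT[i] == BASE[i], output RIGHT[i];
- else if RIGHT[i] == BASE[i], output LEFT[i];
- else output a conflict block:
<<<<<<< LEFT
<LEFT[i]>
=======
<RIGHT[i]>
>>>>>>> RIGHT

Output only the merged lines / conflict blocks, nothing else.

Answer: <<<<<<< LEFT
delta
=======
alpha
>>>>>>> RIGHT
golf
bravo
charlie
<<<<<<< LEFT
foxtrot
=======
alpha
>>>>>>> RIGHT

Derivation:
Final LEFT:  [delta, charlie, bravo, charlie, foxtrot]
Final RIGHT: [alpha, golf, india, delta, alpha]
i=0: BASE=india L=delta R=alpha all differ -> CONFLICT
i=1: L=charlie=BASE, R=golf -> take RIGHT -> golf
i=2: L=bravo, R=india=BASE -> take LEFT -> bravo
i=3: L=charlie, R=delta=BASE -> take LEFT -> charlie
i=4: BASE=charlie L=foxtrot R=alpha all differ -> CONFLICT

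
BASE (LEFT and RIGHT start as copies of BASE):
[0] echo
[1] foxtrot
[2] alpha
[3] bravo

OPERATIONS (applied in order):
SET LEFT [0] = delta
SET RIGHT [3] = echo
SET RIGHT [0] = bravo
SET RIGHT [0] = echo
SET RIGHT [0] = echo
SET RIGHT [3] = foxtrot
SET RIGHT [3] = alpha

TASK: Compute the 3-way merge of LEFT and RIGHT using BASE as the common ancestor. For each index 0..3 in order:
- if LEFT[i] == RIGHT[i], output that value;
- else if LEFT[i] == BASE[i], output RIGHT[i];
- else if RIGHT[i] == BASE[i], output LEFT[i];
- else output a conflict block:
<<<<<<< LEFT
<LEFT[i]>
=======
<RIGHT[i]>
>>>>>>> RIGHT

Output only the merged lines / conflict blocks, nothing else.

Final LEFT:  [delta, foxtrot, alpha, bravo]
Final RIGHT: [echo, foxtrot, alpha, alpha]
i=0: L=delta, R=echo=BASE -> take LEFT -> delta
i=1: L=foxtrot R=foxtrot -> agree -> foxtrot
i=2: L=alpha R=alpha -> agree -> alpha
i=3: L=bravo=BASE, R=alpha -> take RIGHT -> alpha

Answer: delta
foxtrot
alpha
alpha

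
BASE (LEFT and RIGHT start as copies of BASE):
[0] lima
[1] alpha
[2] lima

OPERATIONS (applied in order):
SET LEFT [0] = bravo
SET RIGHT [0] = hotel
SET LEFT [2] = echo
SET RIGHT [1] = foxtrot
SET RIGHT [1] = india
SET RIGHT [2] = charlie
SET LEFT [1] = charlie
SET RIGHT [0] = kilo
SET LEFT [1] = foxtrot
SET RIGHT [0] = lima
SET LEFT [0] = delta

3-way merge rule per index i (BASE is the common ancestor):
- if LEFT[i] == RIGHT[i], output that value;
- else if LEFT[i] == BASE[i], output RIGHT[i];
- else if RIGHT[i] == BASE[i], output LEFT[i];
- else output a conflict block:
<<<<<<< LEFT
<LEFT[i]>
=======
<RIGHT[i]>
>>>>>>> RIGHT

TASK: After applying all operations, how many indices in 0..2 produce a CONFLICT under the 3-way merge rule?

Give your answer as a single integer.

Answer: 2

Derivation:
Final LEFT:  [delta, foxtrot, echo]
Final RIGHT: [lima, india, charlie]
i=0: L=delta, R=lima=BASE -> take LEFT -> delta
i=1: BASE=alpha L=foxtrot R=india all differ -> CONFLICT
i=2: BASE=lima L=echo R=charlie all differ -> CONFLICT
Conflict count: 2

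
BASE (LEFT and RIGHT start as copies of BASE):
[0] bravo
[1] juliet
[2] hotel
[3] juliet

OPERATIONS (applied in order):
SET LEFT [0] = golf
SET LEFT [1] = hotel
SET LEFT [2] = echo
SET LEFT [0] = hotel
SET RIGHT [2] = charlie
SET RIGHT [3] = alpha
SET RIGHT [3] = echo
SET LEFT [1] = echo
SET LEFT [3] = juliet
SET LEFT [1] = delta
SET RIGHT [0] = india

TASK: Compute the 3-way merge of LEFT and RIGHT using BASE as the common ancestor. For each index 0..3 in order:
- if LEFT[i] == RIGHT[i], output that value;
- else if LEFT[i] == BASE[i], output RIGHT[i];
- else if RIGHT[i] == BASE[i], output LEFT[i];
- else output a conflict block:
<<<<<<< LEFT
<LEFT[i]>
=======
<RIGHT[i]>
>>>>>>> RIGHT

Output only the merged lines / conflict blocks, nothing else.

Answer: <<<<<<< LEFT
hotel
=======
india
>>>>>>> RIGHT
delta
<<<<<<< LEFT
echo
=======
charlie
>>>>>>> RIGHT
echo

Derivation:
Final LEFT:  [hotel, delta, echo, juliet]
Final RIGHT: [india, juliet, charlie, echo]
i=0: BASE=bravo L=hotel R=india all differ -> CONFLICT
i=1: L=delta, R=juliet=BASE -> take LEFT -> delta
i=2: BASE=hotel L=echo R=charlie all differ -> CONFLICT
i=3: L=juliet=BASE, R=echo -> take RIGHT -> echo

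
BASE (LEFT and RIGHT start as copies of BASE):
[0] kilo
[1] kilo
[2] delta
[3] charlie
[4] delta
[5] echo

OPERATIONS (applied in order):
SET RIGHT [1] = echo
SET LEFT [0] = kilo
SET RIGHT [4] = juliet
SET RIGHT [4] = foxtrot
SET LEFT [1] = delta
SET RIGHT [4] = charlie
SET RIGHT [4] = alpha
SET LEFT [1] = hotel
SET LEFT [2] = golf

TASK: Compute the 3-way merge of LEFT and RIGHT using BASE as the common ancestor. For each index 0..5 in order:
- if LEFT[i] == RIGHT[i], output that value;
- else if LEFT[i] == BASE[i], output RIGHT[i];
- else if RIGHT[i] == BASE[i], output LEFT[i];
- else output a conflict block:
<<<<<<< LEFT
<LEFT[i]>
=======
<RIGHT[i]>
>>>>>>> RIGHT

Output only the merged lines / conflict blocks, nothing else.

Final LEFT:  [kilo, hotel, golf, charlie, delta, echo]
Final RIGHT: [kilo, echo, delta, charlie, alpha, echo]
i=0: L=kilo R=kilo -> agree -> kilo
i=1: BASE=kilo L=hotel R=echo all differ -> CONFLICT
i=2: L=golf, R=delta=BASE -> take LEFT -> golf
i=3: L=charlie R=charlie -> agree -> charlie
i=4: L=delta=BASE, R=alpha -> take RIGHT -> alpha
i=5: L=echo R=echo -> agree -> echo

Answer: kilo
<<<<<<< LEFT
hotel
=======
echo
>>>>>>> RIGHT
golf
charlie
alpha
echo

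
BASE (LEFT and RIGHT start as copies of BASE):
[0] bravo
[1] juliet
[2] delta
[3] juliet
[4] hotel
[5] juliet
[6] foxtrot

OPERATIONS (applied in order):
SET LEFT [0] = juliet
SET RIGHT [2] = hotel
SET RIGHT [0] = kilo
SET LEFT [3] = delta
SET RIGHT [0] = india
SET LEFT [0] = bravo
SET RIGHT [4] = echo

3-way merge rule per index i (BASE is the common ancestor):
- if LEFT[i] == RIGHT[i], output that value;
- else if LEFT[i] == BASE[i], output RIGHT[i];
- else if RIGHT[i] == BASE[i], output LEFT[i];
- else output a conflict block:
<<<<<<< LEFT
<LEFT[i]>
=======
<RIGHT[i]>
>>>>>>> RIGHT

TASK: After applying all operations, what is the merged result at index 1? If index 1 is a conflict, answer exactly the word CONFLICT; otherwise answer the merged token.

Final LEFT:  [bravo, juliet, delta, delta, hotel, juliet, foxtrot]
Final RIGHT: [india, juliet, hotel, juliet, echo, juliet, foxtrot]
i=0: L=bravo=BASE, R=india -> take RIGHT -> india
i=1: L=juliet R=juliet -> agree -> juliet
i=2: L=delta=BASE, R=hotel -> take RIGHT -> hotel
i=3: L=delta, R=juliet=BASE -> take LEFT -> delta
i=4: L=hotel=BASE, R=echo -> take RIGHT -> echo
i=5: L=juliet R=juliet -> agree -> juliet
i=6: L=foxtrot R=foxtrot -> agree -> foxtrot
Index 1 -> juliet

Answer: juliet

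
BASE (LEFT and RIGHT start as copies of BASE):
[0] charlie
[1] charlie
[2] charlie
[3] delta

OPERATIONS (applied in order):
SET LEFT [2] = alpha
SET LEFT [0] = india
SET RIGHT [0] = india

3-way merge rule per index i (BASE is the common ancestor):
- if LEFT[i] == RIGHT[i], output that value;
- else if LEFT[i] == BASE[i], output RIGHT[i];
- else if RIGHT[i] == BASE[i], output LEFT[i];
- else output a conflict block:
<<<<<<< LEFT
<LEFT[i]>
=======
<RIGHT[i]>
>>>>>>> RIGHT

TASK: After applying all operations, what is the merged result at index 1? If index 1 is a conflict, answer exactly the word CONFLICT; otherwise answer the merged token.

Final LEFT:  [india, charlie, alpha, delta]
Final RIGHT: [india, charlie, charlie, delta]
i=0: L=india R=india -> agree -> india
i=1: L=charlie R=charlie -> agree -> charlie
i=2: L=alpha, R=charlie=BASE -> take LEFT -> alpha
i=3: L=delta R=delta -> agree -> delta
Index 1 -> charlie

Answer: charlie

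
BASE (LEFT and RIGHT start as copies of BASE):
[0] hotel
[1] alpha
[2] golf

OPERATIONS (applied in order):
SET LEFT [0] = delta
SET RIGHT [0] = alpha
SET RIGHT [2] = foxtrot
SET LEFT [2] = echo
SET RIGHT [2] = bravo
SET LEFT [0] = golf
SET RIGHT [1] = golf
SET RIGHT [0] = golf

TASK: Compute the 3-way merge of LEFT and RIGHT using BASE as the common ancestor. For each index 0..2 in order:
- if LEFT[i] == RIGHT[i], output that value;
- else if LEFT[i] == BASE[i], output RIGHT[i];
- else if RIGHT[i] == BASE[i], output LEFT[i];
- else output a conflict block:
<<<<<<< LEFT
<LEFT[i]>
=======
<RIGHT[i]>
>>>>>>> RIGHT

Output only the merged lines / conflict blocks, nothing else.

Answer: golf
golf
<<<<<<< LEFT
echo
=======
bravo
>>>>>>> RIGHT

Derivation:
Final LEFT:  [golf, alpha, echo]
Final RIGHT: [golf, golf, bravo]
i=0: L=golf R=golf -> agree -> golf
i=1: L=alpha=BASE, R=golf -> take RIGHT -> golf
i=2: BASE=golf L=echo R=bravo all differ -> CONFLICT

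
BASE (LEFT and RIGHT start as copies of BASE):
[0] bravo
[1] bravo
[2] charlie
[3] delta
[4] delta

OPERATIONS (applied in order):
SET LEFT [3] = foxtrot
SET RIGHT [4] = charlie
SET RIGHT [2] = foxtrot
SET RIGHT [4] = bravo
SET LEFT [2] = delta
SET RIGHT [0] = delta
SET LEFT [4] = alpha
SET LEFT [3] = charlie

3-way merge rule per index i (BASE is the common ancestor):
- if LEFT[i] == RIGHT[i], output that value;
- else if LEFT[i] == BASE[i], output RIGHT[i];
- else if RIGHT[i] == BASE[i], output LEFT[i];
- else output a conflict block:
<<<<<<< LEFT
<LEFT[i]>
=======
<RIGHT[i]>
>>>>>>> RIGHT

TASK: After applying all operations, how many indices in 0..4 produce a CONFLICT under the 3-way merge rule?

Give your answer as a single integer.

Final LEFT:  [bravo, bravo, delta, charlie, alpha]
Final RIGHT: [delta, bravo, foxtrot, delta, bravo]
i=0: L=bravo=BASE, R=delta -> take RIGHT -> delta
i=1: L=bravo R=bravo -> agree -> bravo
i=2: BASE=charlie L=delta R=foxtrot all differ -> CONFLICT
i=3: L=charlie, R=delta=BASE -> take LEFT -> charlie
i=4: BASE=delta L=alpha R=bravo all differ -> CONFLICT
Conflict count: 2

Answer: 2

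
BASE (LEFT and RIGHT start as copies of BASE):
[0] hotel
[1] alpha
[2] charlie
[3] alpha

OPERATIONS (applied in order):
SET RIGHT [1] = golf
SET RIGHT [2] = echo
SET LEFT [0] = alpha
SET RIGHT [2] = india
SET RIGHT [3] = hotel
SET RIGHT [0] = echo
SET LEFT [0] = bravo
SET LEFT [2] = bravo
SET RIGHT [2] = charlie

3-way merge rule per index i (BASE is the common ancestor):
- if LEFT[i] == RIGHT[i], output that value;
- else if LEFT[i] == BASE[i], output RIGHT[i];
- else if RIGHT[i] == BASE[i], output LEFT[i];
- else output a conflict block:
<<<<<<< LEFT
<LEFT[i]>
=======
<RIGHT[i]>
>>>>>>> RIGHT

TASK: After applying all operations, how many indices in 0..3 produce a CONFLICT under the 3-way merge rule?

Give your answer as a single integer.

Final LEFT:  [bravo, alpha, bravo, alpha]
Final RIGHT: [echo, golf, charlie, hotel]
i=0: BASE=hotel L=bravo R=echo all differ -> CONFLICT
i=1: L=alpha=BASE, R=golf -> take RIGHT -> golf
i=2: L=bravo, R=charlie=BASE -> take LEFT -> bravo
i=3: L=alpha=BASE, R=hotel -> take RIGHT -> hotel
Conflict count: 1

Answer: 1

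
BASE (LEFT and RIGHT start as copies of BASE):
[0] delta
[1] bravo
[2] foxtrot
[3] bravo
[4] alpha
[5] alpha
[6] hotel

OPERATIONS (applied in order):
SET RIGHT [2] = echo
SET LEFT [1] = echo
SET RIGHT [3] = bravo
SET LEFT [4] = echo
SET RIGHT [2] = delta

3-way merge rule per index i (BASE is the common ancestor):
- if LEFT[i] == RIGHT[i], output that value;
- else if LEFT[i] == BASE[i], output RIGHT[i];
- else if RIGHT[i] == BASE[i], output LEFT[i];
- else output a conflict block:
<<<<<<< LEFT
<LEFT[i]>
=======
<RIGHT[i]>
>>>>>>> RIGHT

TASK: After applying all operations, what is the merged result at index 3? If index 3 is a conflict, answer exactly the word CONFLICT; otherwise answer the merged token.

Final LEFT:  [delta, echo, foxtrot, bravo, echo, alpha, hotel]
Final RIGHT: [delta, bravo, delta, bravo, alpha, alpha, hotel]
i=0: L=delta R=delta -> agree -> delta
i=1: L=echo, R=bravo=BASE -> take LEFT -> echo
i=2: L=foxtrot=BASE, R=delta -> take RIGHT -> delta
i=3: L=bravo R=bravo -> agree -> bravo
i=4: L=echo, R=alpha=BASE -> take LEFT -> echo
i=5: L=alpha R=alpha -> agree -> alpha
i=6: L=hotel R=hotel -> agree -> hotel
Index 3 -> bravo

Answer: bravo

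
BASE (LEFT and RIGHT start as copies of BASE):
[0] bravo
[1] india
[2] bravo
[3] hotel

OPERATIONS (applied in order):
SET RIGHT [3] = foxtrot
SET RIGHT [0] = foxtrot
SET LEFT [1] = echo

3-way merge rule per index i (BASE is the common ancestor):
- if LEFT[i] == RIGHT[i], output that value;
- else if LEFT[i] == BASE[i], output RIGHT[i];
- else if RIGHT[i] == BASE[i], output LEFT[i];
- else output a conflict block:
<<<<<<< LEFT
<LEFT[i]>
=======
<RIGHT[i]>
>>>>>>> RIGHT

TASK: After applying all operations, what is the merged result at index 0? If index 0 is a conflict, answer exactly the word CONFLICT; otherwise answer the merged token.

Answer: foxtrot

Derivation:
Final LEFT:  [bravo, echo, bravo, hotel]
Final RIGHT: [foxtrot, india, bravo, foxtrot]
i=0: L=bravo=BASE, R=foxtrot -> take RIGHT -> foxtrot
i=1: L=echo, R=india=BASE -> take LEFT -> echo
i=2: L=bravo R=bravo -> agree -> bravo
i=3: L=hotel=BASE, R=foxtrot -> take RIGHT -> foxtrot
Index 0 -> foxtrot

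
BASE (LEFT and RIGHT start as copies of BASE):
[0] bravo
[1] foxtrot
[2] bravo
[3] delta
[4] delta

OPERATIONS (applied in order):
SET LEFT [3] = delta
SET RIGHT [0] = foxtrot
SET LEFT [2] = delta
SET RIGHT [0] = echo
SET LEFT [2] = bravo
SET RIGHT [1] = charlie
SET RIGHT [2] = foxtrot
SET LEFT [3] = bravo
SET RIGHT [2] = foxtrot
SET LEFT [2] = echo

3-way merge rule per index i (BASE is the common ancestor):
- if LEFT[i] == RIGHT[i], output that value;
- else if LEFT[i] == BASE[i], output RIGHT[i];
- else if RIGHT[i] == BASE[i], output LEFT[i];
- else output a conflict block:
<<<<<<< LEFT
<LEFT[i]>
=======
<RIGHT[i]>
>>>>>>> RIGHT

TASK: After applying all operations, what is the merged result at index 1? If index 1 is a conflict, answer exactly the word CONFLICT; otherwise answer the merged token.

Final LEFT:  [bravo, foxtrot, echo, bravo, delta]
Final RIGHT: [echo, charlie, foxtrot, delta, delta]
i=0: L=bravo=BASE, R=echo -> take RIGHT -> echo
i=1: L=foxtrot=BASE, R=charlie -> take RIGHT -> charlie
i=2: BASE=bravo L=echo R=foxtrot all differ -> CONFLICT
i=3: L=bravo, R=delta=BASE -> take LEFT -> bravo
i=4: L=delta R=delta -> agree -> delta
Index 1 -> charlie

Answer: charlie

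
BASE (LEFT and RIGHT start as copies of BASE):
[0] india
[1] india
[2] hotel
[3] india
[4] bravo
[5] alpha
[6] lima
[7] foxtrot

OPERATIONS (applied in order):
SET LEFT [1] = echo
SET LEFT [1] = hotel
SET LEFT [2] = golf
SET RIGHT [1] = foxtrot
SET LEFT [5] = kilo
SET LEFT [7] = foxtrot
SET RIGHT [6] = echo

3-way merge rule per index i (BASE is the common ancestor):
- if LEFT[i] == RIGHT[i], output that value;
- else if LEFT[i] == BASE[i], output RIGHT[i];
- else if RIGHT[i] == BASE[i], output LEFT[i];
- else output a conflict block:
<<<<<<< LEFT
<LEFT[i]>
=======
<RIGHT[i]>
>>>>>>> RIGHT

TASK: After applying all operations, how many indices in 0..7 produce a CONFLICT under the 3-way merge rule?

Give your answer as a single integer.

Final LEFT:  [india, hotel, golf, india, bravo, kilo, lima, foxtrot]
Final RIGHT: [india, foxtrot, hotel, india, bravo, alpha, echo, foxtrot]
i=0: L=india R=india -> agree -> india
i=1: BASE=india L=hotel R=foxtrot all differ -> CONFLICT
i=2: L=golf, R=hotel=BASE -> take LEFT -> golf
i=3: L=india R=india -> agree -> india
i=4: L=bravo R=bravo -> agree -> bravo
i=5: L=kilo, R=alpha=BASE -> take LEFT -> kilo
i=6: L=lima=BASE, R=echo -> take RIGHT -> echo
i=7: L=foxtrot R=foxtrot -> agree -> foxtrot
Conflict count: 1

Answer: 1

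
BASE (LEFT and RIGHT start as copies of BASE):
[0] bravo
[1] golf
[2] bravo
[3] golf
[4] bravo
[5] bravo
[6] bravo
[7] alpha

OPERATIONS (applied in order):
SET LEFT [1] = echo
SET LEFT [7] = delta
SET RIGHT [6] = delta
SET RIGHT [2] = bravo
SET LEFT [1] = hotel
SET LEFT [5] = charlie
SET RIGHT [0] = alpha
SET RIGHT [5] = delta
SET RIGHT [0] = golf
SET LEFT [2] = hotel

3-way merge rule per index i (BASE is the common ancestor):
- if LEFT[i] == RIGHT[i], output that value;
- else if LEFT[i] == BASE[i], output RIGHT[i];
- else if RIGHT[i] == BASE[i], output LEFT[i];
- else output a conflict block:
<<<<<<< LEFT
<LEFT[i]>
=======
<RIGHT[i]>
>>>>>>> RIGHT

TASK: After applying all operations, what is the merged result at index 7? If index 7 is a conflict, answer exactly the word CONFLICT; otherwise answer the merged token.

Final LEFT:  [bravo, hotel, hotel, golf, bravo, charlie, bravo, delta]
Final RIGHT: [golf, golf, bravo, golf, bravo, delta, delta, alpha]
i=0: L=bravo=BASE, R=golf -> take RIGHT -> golf
i=1: L=hotel, R=golf=BASE -> take LEFT -> hotel
i=2: L=hotel, R=bravo=BASE -> take LEFT -> hotel
i=3: L=golf R=golf -> agree -> golf
i=4: L=bravo R=bravo -> agree -> bravo
i=5: BASE=bravo L=charlie R=delta all differ -> CONFLICT
i=6: L=bravo=BASE, R=delta -> take RIGHT -> delta
i=7: L=delta, R=alpha=BASE -> take LEFT -> delta
Index 7 -> delta

Answer: delta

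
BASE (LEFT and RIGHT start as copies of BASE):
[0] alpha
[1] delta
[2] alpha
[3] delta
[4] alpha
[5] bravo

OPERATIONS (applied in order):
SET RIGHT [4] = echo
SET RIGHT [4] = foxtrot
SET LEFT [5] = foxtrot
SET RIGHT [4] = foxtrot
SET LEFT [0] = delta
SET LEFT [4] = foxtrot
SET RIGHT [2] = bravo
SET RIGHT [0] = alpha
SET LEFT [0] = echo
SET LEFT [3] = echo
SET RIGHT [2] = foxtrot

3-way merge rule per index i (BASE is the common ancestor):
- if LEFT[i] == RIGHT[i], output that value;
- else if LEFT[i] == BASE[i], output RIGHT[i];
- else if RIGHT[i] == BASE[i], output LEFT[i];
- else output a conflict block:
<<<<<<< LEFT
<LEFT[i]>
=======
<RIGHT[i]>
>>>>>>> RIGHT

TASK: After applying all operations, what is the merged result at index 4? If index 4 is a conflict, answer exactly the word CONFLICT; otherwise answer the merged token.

Answer: foxtrot

Derivation:
Final LEFT:  [echo, delta, alpha, echo, foxtrot, foxtrot]
Final RIGHT: [alpha, delta, foxtrot, delta, foxtrot, bravo]
i=0: L=echo, R=alpha=BASE -> take LEFT -> echo
i=1: L=delta R=delta -> agree -> delta
i=2: L=alpha=BASE, R=foxtrot -> take RIGHT -> foxtrot
i=3: L=echo, R=delta=BASE -> take LEFT -> echo
i=4: L=foxtrot R=foxtrot -> agree -> foxtrot
i=5: L=foxtrot, R=bravo=BASE -> take LEFT -> foxtrot
Index 4 -> foxtrot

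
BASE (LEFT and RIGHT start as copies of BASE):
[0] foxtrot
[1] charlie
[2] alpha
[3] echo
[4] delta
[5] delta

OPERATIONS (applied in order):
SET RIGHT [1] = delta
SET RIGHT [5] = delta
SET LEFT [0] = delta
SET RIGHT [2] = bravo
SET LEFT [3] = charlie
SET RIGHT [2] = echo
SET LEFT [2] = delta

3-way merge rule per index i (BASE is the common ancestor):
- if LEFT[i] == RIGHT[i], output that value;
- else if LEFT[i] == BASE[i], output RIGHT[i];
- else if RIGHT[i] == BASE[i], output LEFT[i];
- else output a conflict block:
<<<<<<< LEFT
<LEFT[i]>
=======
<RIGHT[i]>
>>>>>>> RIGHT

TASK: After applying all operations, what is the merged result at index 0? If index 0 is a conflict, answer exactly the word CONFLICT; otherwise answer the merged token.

Final LEFT:  [delta, charlie, delta, charlie, delta, delta]
Final RIGHT: [foxtrot, delta, echo, echo, delta, delta]
i=0: L=delta, R=foxtrot=BASE -> take LEFT -> delta
i=1: L=charlie=BASE, R=delta -> take RIGHT -> delta
i=2: BASE=alpha L=delta R=echo all differ -> CONFLICT
i=3: L=charlie, R=echo=BASE -> take LEFT -> charlie
i=4: L=delta R=delta -> agree -> delta
i=5: L=delta R=delta -> agree -> delta
Index 0 -> delta

Answer: delta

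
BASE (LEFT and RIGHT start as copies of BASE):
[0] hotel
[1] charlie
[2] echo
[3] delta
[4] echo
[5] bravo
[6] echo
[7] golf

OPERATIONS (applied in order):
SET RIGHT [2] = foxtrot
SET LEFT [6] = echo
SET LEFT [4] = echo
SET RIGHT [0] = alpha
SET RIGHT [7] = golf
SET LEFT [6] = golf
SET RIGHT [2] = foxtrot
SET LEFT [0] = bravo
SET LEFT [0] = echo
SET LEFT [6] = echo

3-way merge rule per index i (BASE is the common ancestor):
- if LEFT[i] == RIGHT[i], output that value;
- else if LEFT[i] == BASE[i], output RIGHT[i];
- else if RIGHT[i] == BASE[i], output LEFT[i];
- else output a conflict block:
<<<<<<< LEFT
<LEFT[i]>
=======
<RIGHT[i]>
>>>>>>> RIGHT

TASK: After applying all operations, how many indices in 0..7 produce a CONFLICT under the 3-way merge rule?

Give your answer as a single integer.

Final LEFT:  [echo, charlie, echo, delta, echo, bravo, echo, golf]
Final RIGHT: [alpha, charlie, foxtrot, delta, echo, bravo, echo, golf]
i=0: BASE=hotel L=echo R=alpha all differ -> CONFLICT
i=1: L=charlie R=charlie -> agree -> charlie
i=2: L=echo=BASE, R=foxtrot -> take RIGHT -> foxtrot
i=3: L=delta R=delta -> agree -> delta
i=4: L=echo R=echo -> agree -> echo
i=5: L=bravo R=bravo -> agree -> bravo
i=6: L=echo R=echo -> agree -> echo
i=7: L=golf R=golf -> agree -> golf
Conflict count: 1

Answer: 1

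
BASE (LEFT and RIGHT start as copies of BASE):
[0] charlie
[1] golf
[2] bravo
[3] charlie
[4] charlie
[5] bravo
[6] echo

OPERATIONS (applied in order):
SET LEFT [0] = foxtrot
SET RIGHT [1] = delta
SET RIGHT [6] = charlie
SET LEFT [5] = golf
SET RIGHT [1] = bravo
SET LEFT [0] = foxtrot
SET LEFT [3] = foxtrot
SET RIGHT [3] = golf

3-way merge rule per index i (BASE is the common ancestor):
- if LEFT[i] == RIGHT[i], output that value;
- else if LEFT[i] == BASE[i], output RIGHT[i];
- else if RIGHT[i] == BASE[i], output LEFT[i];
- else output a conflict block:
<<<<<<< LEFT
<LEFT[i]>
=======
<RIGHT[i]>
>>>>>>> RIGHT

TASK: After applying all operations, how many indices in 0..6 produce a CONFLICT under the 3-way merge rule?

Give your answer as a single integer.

Answer: 1

Derivation:
Final LEFT:  [foxtrot, golf, bravo, foxtrot, charlie, golf, echo]
Final RIGHT: [charlie, bravo, bravo, golf, charlie, bravo, charlie]
i=0: L=foxtrot, R=charlie=BASE -> take LEFT -> foxtrot
i=1: L=golf=BASE, R=bravo -> take RIGHT -> bravo
i=2: L=bravo R=bravo -> agree -> bravo
i=3: BASE=charlie L=foxtrot R=golf all differ -> CONFLICT
i=4: L=charlie R=charlie -> agree -> charlie
i=5: L=golf, R=bravo=BASE -> take LEFT -> golf
i=6: L=echo=BASE, R=charlie -> take RIGHT -> charlie
Conflict count: 1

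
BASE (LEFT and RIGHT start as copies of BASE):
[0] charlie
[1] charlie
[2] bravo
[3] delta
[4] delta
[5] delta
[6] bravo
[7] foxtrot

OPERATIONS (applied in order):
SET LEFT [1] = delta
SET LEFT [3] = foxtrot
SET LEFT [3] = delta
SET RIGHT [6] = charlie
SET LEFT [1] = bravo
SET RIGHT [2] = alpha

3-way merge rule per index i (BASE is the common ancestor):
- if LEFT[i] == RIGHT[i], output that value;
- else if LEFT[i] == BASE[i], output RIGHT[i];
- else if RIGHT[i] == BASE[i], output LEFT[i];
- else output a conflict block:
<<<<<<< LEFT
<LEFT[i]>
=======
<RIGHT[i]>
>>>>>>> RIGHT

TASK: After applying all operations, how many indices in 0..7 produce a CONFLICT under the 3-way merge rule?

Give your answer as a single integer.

Answer: 0

Derivation:
Final LEFT:  [charlie, bravo, bravo, delta, delta, delta, bravo, foxtrot]
Final RIGHT: [charlie, charlie, alpha, delta, delta, delta, charlie, foxtrot]
i=0: L=charlie R=charlie -> agree -> charlie
i=1: L=bravo, R=charlie=BASE -> take LEFT -> bravo
i=2: L=bravo=BASE, R=alpha -> take RIGHT -> alpha
i=3: L=delta R=delta -> agree -> delta
i=4: L=delta R=delta -> agree -> delta
i=5: L=delta R=delta -> agree -> delta
i=6: L=bravo=BASE, R=charlie -> take RIGHT -> charlie
i=7: L=foxtrot R=foxtrot -> agree -> foxtrot
Conflict count: 0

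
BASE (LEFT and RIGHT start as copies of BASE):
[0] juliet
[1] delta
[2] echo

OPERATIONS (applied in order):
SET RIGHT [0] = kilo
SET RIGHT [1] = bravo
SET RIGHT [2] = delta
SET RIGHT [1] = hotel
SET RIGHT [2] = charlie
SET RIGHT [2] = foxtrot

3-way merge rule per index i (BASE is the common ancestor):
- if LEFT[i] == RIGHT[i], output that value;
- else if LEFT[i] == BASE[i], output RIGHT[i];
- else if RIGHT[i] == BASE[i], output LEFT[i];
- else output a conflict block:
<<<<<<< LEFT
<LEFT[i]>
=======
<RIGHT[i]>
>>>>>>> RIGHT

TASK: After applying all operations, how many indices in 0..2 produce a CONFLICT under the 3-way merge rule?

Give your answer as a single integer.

Answer: 0

Derivation:
Final LEFT:  [juliet, delta, echo]
Final RIGHT: [kilo, hotel, foxtrot]
i=0: L=juliet=BASE, R=kilo -> take RIGHT -> kilo
i=1: L=delta=BASE, R=hotel -> take RIGHT -> hotel
i=2: L=echo=BASE, R=foxtrot -> take RIGHT -> foxtrot
Conflict count: 0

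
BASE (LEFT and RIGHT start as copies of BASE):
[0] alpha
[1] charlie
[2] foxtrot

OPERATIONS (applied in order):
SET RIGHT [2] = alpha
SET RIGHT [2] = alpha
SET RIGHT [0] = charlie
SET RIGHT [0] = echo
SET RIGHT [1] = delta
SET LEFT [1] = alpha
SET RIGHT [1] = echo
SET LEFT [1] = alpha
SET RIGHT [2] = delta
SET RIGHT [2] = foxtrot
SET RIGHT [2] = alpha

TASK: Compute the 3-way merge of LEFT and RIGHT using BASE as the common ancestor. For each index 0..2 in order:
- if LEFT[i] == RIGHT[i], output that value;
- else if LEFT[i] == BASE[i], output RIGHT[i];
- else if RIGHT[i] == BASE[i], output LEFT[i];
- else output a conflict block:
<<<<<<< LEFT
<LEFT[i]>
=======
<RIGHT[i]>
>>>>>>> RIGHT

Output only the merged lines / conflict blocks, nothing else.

Answer: echo
<<<<<<< LEFT
alpha
=======
echo
>>>>>>> RIGHT
alpha

Derivation:
Final LEFT:  [alpha, alpha, foxtrot]
Final RIGHT: [echo, echo, alpha]
i=0: L=alpha=BASE, R=echo -> take RIGHT -> echo
i=1: BASE=charlie L=alpha R=echo all differ -> CONFLICT
i=2: L=foxtrot=BASE, R=alpha -> take RIGHT -> alpha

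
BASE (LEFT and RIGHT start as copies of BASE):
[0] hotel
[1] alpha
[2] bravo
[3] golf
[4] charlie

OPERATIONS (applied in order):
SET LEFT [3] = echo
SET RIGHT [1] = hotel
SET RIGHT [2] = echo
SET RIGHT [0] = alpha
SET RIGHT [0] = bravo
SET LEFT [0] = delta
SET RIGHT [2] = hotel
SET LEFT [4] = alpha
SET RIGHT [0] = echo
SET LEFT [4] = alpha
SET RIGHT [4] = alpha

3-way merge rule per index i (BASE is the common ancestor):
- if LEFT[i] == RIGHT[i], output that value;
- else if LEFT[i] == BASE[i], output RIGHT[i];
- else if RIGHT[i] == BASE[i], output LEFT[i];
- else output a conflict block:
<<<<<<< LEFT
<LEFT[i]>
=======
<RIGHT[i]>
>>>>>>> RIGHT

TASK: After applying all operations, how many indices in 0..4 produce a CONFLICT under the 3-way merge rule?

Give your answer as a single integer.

Answer: 1

Derivation:
Final LEFT:  [delta, alpha, bravo, echo, alpha]
Final RIGHT: [echo, hotel, hotel, golf, alpha]
i=0: BASE=hotel L=delta R=echo all differ -> CONFLICT
i=1: L=alpha=BASE, R=hotel -> take RIGHT -> hotel
i=2: L=bravo=BASE, R=hotel -> take RIGHT -> hotel
i=3: L=echo, R=golf=BASE -> take LEFT -> echo
i=4: L=alpha R=alpha -> agree -> alpha
Conflict count: 1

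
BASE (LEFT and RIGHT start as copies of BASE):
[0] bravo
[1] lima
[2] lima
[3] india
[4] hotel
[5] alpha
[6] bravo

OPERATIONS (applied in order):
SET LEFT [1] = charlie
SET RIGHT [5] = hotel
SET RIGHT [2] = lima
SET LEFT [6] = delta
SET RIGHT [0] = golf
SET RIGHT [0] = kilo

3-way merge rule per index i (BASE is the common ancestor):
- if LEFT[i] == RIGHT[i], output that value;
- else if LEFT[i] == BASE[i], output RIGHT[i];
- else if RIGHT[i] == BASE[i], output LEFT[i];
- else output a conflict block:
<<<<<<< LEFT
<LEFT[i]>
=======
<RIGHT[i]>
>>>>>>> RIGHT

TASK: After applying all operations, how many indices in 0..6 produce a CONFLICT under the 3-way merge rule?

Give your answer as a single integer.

Answer: 0

Derivation:
Final LEFT:  [bravo, charlie, lima, india, hotel, alpha, delta]
Final RIGHT: [kilo, lima, lima, india, hotel, hotel, bravo]
i=0: L=bravo=BASE, R=kilo -> take RIGHT -> kilo
i=1: L=charlie, R=lima=BASE -> take LEFT -> charlie
i=2: L=lima R=lima -> agree -> lima
i=3: L=india R=india -> agree -> india
i=4: L=hotel R=hotel -> agree -> hotel
i=5: L=alpha=BASE, R=hotel -> take RIGHT -> hotel
i=6: L=delta, R=bravo=BASE -> take LEFT -> delta
Conflict count: 0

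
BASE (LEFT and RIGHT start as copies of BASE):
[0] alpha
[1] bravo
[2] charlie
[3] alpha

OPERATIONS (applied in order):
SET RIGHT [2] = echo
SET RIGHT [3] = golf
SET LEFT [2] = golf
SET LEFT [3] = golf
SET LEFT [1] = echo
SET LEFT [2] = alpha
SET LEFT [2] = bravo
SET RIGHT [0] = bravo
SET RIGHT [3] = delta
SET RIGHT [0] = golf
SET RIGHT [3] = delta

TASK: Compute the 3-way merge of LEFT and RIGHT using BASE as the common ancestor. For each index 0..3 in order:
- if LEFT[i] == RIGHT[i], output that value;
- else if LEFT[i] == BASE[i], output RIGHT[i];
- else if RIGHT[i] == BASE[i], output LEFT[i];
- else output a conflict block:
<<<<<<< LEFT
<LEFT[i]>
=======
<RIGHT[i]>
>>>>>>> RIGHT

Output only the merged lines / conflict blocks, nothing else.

Answer: golf
echo
<<<<<<< LEFT
bravo
=======
echo
>>>>>>> RIGHT
<<<<<<< LEFT
golf
=======
delta
>>>>>>> RIGHT

Derivation:
Final LEFT:  [alpha, echo, bravo, golf]
Final RIGHT: [golf, bravo, echo, delta]
i=0: L=alpha=BASE, R=golf -> take RIGHT -> golf
i=1: L=echo, R=bravo=BASE -> take LEFT -> echo
i=2: BASE=charlie L=bravo R=echo all differ -> CONFLICT
i=3: BASE=alpha L=golf R=delta all differ -> CONFLICT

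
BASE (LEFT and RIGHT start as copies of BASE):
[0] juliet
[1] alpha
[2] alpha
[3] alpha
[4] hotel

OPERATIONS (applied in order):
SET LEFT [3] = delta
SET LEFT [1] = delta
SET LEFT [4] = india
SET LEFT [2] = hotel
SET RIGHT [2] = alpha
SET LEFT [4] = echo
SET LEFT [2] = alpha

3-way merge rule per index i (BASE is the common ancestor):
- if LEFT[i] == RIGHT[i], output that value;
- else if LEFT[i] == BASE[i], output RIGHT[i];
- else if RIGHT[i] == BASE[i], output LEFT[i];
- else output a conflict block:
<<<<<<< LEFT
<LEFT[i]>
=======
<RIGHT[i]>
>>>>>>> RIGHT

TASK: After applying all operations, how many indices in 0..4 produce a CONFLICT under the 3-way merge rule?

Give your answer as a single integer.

Answer: 0

Derivation:
Final LEFT:  [juliet, delta, alpha, delta, echo]
Final RIGHT: [juliet, alpha, alpha, alpha, hotel]
i=0: L=juliet R=juliet -> agree -> juliet
i=1: L=delta, R=alpha=BASE -> take LEFT -> delta
i=2: L=alpha R=alpha -> agree -> alpha
i=3: L=delta, R=alpha=BASE -> take LEFT -> delta
i=4: L=echo, R=hotel=BASE -> take LEFT -> echo
Conflict count: 0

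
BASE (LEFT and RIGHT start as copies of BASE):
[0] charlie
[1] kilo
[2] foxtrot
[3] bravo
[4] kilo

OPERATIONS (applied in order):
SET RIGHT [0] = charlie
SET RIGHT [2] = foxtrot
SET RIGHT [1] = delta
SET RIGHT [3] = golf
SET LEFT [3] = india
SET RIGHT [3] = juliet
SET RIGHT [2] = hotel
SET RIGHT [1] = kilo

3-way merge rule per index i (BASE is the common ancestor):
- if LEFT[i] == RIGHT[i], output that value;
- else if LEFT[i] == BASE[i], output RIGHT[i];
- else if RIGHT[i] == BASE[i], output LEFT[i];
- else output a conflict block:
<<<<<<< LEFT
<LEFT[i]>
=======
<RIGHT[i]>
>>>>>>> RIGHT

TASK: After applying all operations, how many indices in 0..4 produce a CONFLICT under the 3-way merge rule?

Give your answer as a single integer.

Final LEFT:  [charlie, kilo, foxtrot, india, kilo]
Final RIGHT: [charlie, kilo, hotel, juliet, kilo]
i=0: L=charlie R=charlie -> agree -> charlie
i=1: L=kilo R=kilo -> agree -> kilo
i=2: L=foxtrot=BASE, R=hotel -> take RIGHT -> hotel
i=3: BASE=bravo L=india R=juliet all differ -> CONFLICT
i=4: L=kilo R=kilo -> agree -> kilo
Conflict count: 1

Answer: 1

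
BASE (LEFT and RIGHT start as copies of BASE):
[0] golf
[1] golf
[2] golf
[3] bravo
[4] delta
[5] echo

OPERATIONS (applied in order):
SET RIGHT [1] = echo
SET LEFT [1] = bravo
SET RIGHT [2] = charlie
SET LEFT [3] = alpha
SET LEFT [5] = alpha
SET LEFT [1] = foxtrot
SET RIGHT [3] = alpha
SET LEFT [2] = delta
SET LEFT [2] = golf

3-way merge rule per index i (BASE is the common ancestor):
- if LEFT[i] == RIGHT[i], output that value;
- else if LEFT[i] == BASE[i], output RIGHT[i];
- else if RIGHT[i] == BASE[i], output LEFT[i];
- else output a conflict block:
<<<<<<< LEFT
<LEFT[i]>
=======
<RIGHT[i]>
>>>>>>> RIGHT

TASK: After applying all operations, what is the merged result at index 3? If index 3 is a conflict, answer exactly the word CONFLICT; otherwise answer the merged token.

Answer: alpha

Derivation:
Final LEFT:  [golf, foxtrot, golf, alpha, delta, alpha]
Final RIGHT: [golf, echo, charlie, alpha, delta, echo]
i=0: L=golf R=golf -> agree -> golf
i=1: BASE=golf L=foxtrot R=echo all differ -> CONFLICT
i=2: L=golf=BASE, R=charlie -> take RIGHT -> charlie
i=3: L=alpha R=alpha -> agree -> alpha
i=4: L=delta R=delta -> agree -> delta
i=5: L=alpha, R=echo=BASE -> take LEFT -> alpha
Index 3 -> alpha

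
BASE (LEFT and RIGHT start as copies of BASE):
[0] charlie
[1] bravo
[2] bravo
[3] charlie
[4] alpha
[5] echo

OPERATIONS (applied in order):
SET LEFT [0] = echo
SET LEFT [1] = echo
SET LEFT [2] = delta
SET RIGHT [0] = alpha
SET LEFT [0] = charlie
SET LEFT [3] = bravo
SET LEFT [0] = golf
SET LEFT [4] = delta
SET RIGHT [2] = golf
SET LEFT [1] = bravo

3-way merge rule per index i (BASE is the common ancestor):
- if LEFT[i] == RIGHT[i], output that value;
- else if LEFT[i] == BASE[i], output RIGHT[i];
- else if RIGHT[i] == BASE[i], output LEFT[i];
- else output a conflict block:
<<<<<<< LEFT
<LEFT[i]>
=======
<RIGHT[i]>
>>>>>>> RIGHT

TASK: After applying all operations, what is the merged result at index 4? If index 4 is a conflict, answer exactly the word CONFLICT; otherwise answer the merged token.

Answer: delta

Derivation:
Final LEFT:  [golf, bravo, delta, bravo, delta, echo]
Final RIGHT: [alpha, bravo, golf, charlie, alpha, echo]
i=0: BASE=charlie L=golf R=alpha all differ -> CONFLICT
i=1: L=bravo R=bravo -> agree -> bravo
i=2: BASE=bravo L=delta R=golf all differ -> CONFLICT
i=3: L=bravo, R=charlie=BASE -> take LEFT -> bravo
i=4: L=delta, R=alpha=BASE -> take LEFT -> delta
i=5: L=echo R=echo -> agree -> echo
Index 4 -> delta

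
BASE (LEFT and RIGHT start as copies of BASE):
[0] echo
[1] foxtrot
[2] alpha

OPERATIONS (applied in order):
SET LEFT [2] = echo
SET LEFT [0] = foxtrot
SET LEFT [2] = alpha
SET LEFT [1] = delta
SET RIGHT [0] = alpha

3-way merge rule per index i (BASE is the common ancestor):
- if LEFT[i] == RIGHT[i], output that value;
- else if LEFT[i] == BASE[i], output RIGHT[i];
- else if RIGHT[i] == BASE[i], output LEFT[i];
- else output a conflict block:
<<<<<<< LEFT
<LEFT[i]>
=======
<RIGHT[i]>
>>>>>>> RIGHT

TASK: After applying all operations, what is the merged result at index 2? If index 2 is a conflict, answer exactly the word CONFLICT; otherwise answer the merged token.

Final LEFT:  [foxtrot, delta, alpha]
Final RIGHT: [alpha, foxtrot, alpha]
i=0: BASE=echo L=foxtrot R=alpha all differ -> CONFLICT
i=1: L=delta, R=foxtrot=BASE -> take LEFT -> delta
i=2: L=alpha R=alpha -> agree -> alpha
Index 2 -> alpha

Answer: alpha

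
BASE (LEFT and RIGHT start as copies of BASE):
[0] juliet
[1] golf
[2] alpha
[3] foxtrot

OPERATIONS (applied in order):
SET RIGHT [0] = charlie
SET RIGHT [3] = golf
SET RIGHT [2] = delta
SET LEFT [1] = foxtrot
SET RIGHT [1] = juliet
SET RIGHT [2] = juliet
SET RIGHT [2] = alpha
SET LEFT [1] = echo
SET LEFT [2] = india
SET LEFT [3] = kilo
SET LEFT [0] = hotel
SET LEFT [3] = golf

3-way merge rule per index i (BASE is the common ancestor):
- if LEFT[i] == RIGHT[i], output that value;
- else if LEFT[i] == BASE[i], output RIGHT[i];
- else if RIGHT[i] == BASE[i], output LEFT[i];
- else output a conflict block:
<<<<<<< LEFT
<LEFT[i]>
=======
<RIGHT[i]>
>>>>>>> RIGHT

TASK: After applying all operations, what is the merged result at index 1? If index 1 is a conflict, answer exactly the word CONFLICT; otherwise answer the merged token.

Final LEFT:  [hotel, echo, india, golf]
Final RIGHT: [charlie, juliet, alpha, golf]
i=0: BASE=juliet L=hotel R=charlie all differ -> CONFLICT
i=1: BASE=golf L=echo R=juliet all differ -> CONFLICT
i=2: L=india, R=alpha=BASE -> take LEFT -> india
i=3: L=golf R=golf -> agree -> golf
Index 1 -> CONFLICT

Answer: CONFLICT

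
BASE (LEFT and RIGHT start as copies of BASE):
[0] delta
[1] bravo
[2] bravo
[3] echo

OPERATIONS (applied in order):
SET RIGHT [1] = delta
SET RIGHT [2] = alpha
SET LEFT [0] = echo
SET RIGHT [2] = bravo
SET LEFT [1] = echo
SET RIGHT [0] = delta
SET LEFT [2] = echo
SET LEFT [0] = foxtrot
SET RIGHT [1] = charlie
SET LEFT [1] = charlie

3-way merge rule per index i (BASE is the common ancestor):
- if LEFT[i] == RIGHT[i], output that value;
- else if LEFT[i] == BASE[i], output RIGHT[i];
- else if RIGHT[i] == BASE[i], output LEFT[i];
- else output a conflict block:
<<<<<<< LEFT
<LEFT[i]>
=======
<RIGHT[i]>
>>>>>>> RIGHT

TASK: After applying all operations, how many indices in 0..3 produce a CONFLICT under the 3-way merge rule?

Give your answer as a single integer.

Final LEFT:  [foxtrot, charlie, echo, echo]
Final RIGHT: [delta, charlie, bravo, echo]
i=0: L=foxtrot, R=delta=BASE -> take LEFT -> foxtrot
i=1: L=charlie R=charlie -> agree -> charlie
i=2: L=echo, R=bravo=BASE -> take LEFT -> echo
i=3: L=echo R=echo -> agree -> echo
Conflict count: 0

Answer: 0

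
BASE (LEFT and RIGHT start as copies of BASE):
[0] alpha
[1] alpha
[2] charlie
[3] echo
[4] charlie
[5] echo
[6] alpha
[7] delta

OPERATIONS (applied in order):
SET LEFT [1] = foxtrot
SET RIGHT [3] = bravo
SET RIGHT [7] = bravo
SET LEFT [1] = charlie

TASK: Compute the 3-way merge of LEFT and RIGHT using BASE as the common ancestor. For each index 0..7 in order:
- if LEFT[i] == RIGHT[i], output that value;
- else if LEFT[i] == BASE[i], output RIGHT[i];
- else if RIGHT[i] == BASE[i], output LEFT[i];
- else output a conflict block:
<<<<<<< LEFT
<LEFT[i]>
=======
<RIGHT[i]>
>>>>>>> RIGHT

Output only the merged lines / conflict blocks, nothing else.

Final LEFT:  [alpha, charlie, charlie, echo, charlie, echo, alpha, delta]
Final RIGHT: [alpha, alpha, charlie, bravo, charlie, echo, alpha, bravo]
i=0: L=alpha R=alpha -> agree -> alpha
i=1: L=charlie, R=alpha=BASE -> take LEFT -> charlie
i=2: L=charlie R=charlie -> agree -> charlie
i=3: L=echo=BASE, R=bravo -> take RIGHT -> bravo
i=4: L=charlie R=charlie -> agree -> charlie
i=5: L=echo R=echo -> agree -> echo
i=6: L=alpha R=alpha -> agree -> alpha
i=7: L=delta=BASE, R=bravo -> take RIGHT -> bravo

Answer: alpha
charlie
charlie
bravo
charlie
echo
alpha
bravo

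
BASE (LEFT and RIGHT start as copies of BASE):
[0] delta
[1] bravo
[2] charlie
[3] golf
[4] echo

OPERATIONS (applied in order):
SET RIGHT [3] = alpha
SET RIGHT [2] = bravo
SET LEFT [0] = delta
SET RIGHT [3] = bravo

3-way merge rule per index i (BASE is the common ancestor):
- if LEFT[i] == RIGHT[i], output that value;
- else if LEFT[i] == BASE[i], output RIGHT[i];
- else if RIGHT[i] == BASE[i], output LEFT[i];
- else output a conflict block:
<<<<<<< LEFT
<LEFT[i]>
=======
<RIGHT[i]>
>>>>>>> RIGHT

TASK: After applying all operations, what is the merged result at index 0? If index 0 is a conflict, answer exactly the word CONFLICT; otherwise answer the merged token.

Final LEFT:  [delta, bravo, charlie, golf, echo]
Final RIGHT: [delta, bravo, bravo, bravo, echo]
i=0: L=delta R=delta -> agree -> delta
i=1: L=bravo R=bravo -> agree -> bravo
i=2: L=charlie=BASE, R=bravo -> take RIGHT -> bravo
i=3: L=golf=BASE, R=bravo -> take RIGHT -> bravo
i=4: L=echo R=echo -> agree -> echo
Index 0 -> delta

Answer: delta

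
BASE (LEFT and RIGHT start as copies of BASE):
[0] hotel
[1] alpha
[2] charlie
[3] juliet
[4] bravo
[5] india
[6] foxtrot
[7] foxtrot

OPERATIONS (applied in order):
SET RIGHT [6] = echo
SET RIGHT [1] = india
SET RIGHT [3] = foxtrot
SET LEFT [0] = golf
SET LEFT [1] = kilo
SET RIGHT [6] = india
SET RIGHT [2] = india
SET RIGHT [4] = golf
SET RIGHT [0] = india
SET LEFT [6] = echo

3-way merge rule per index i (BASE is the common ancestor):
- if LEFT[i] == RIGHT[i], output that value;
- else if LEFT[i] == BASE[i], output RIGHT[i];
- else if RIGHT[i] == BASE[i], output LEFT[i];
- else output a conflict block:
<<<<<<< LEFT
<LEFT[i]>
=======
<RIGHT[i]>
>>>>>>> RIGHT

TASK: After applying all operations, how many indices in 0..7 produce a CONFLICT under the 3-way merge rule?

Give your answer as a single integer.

Answer: 3

Derivation:
Final LEFT:  [golf, kilo, charlie, juliet, bravo, india, echo, foxtrot]
Final RIGHT: [india, india, india, foxtrot, golf, india, india, foxtrot]
i=0: BASE=hotel L=golf R=india all differ -> CONFLICT
i=1: BASE=alpha L=kilo R=india all differ -> CONFLICT
i=2: L=charlie=BASE, R=india -> take RIGHT -> india
i=3: L=juliet=BASE, R=foxtrot -> take RIGHT -> foxtrot
i=4: L=bravo=BASE, R=golf -> take RIGHT -> golf
i=5: L=india R=india -> agree -> india
i=6: BASE=foxtrot L=echo R=india all differ -> CONFLICT
i=7: L=foxtrot R=foxtrot -> agree -> foxtrot
Conflict count: 3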